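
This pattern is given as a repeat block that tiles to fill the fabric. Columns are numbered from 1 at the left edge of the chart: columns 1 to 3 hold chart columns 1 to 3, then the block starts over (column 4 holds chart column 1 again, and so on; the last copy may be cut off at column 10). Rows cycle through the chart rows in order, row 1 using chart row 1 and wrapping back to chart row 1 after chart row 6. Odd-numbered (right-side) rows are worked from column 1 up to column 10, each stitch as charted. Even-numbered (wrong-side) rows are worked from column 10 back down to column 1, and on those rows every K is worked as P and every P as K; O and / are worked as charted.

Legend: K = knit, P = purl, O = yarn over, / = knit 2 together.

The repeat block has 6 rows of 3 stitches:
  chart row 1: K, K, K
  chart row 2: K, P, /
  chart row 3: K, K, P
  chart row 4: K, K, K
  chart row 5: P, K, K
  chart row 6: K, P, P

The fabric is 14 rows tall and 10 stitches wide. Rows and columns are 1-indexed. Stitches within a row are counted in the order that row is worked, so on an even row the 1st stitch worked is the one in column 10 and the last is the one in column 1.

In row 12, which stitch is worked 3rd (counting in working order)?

For row 12: chart row = ((12-1) mod 6) + 1 = 6; this is a WS (even) row.
Chart row 6 tiled across columns 1-10: K P P K P P K P P K
WS row: flip the tiled sequence (start at column 10) and apply K<->P; O and / stay.
Row 12 as worked: P K K P K K P K K P
The 3rd stitch worked is K.

Stitch:
K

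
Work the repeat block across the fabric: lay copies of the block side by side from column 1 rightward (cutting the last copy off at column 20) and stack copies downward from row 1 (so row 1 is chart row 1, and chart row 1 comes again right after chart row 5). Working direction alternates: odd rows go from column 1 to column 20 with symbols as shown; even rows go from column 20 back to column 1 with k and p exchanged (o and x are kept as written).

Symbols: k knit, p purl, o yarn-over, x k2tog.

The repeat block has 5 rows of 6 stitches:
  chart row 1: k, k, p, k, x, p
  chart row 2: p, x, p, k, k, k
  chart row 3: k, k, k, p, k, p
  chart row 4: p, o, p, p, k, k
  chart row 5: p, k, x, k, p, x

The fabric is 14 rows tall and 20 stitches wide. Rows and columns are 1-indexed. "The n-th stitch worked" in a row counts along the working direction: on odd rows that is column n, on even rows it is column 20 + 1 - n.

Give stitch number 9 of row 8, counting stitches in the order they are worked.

Row 8: (8-1) mod 5 = 2, so use chart row 3. Even row -> WS.
Chart row 3 tiled across columns 1-20: k k k p k p k k k p k p k k k p k p k k
WS row: flip the tiled sequence (start at column 20) and apply k<->p; o and x stay.
Row 8 as worked: p p k p k p p p k p k p p p k p k p p p
The 9th stitch worked is k.

== STITCH ==
k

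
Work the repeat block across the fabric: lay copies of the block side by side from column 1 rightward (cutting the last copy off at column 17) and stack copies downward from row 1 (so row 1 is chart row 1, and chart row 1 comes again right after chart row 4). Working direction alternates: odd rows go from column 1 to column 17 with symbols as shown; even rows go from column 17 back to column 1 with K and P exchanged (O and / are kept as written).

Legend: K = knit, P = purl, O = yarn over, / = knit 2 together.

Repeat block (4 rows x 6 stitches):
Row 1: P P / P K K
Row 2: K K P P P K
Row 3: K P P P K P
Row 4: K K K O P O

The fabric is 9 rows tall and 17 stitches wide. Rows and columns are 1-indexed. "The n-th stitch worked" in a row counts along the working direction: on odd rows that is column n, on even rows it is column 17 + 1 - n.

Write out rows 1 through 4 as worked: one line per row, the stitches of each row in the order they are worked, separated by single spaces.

Row 1: chart row 1, RS - tile across columns 1-17 and work as-is.
Row 2: chart row 2, WS - tiled (columns 1-17): K K P P P K K K P P P K K K P P P; work from column 17 back to 1 with K<->P swapped.
Row 3: chart row 3, RS - tile across columns 1-17 and work as-is.
Row 4: chart row 4, WS - tiled (columns 1-17): K K K O P O K K K O P O K K K O P; work from column 17 back to 1 with K<->P swapped.

Rows as worked:
P P / P K K P P / P K K P P / P K
K K K P P P K K K P P P K K K P P
K P P P K P K P P P K P K P P P K
K O P P P O K O P P P O K O P P P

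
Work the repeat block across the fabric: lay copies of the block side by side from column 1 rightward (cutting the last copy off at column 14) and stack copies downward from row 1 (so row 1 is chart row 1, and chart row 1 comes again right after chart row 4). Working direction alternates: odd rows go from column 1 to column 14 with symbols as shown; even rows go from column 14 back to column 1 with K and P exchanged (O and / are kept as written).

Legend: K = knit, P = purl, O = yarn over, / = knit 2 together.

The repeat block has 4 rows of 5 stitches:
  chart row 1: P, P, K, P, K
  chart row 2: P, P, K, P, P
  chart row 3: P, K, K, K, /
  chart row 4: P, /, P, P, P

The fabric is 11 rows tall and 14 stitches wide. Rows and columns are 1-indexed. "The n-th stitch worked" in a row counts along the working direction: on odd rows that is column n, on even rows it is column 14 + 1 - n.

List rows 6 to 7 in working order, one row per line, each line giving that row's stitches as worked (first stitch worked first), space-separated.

== ROWS AS WORKED ==
K P K K K K P K K K K P K K
P K K K / P K K K / P K K K

Derivation:
Row 6: chart row 2, WS - tiled (columns 1-14): P P K P P P P K P P P P K P; work from column 14 back to 1 with K<->P swapped.
Row 7: chart row 3, RS - tile across columns 1-14 and work as-is.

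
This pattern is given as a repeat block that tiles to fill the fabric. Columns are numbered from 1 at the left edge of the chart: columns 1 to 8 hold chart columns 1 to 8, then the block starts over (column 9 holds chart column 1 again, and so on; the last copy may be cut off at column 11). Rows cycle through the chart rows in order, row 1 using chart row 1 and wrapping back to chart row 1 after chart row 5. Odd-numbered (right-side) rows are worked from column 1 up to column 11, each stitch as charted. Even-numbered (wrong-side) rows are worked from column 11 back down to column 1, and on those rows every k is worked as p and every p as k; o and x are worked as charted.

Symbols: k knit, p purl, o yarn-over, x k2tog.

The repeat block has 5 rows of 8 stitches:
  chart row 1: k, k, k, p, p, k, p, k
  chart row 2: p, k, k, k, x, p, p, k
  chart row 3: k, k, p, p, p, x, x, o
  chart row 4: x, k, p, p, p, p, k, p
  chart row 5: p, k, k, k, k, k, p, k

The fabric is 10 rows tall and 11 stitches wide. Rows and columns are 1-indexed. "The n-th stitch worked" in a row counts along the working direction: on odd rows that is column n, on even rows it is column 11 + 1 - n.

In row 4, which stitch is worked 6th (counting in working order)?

Row 4: (4-1) mod 5 = 3, so use chart row 4. Even row -> WS.
Chart row 4 tiled across columns 1-11: x k p p p p k p x k p
Wrong side: read the tiled row from column 11 down to 1 and exchange k with p (leave o, x).
Row 4 as worked: k p x k p k k k k p x
The 6th stitch worked is k.

Stitch:
k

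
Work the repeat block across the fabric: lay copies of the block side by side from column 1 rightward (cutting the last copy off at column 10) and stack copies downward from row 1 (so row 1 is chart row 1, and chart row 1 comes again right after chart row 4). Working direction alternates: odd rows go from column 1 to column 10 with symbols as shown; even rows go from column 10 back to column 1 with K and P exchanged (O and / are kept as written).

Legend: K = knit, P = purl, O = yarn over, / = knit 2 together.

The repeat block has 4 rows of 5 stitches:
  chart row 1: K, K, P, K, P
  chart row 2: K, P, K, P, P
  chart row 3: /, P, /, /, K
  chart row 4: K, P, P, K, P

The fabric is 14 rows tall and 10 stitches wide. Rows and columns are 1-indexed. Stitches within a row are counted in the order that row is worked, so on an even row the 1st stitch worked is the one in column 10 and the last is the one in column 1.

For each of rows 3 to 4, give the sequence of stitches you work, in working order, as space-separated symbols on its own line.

== ROWS AS WORKED ==
/ P / / K / P / / K
K P K K P K P K K P

Derivation:
Row 3: chart row 3, RS - tile across columns 1-10 and work as-is.
Row 4: chart row 4, WS - tiled (columns 1-10): K P P K P K P P K P; work from column 10 back to 1 with K<->P swapped.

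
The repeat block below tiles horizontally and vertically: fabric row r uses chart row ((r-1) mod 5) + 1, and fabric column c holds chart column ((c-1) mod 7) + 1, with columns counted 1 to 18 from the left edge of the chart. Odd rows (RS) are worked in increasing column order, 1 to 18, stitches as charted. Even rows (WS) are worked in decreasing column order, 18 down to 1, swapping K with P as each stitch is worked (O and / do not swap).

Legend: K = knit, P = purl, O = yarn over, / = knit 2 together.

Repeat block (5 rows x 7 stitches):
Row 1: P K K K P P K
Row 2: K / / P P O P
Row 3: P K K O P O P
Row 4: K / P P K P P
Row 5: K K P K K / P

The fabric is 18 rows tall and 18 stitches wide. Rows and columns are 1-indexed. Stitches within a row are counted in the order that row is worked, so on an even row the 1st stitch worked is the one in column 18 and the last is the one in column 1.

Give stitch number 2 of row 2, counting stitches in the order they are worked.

For row 2: chart row = ((2-1) mod 5) + 1 = 2; this is a WS (even) row.
Chart row 2 tiled across columns 1-18: K / / P P O P K / / P P O P K / / P
Wrong side: read the tiled row from column 18 down to 1 and exchange K with P (leave O, /).
Row 2 as worked: K / / P K O K K / / P K O K K / / P
The 2nd stitch worked is /.

Result:
/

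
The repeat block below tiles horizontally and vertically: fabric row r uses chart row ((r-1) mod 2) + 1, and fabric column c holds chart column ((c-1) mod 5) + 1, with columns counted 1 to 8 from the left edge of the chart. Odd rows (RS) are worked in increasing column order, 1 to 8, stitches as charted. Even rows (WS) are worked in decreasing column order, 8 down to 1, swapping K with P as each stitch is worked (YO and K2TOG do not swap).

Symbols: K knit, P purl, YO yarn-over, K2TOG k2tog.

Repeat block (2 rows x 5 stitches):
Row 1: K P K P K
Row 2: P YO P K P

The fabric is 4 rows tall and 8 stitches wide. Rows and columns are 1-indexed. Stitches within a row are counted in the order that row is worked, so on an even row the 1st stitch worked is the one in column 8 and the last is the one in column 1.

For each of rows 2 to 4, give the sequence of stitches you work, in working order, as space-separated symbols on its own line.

Row 2: chart row 2, WS - tiled (columns 1-8): P YO P K P P YO P; work from column 8 back to 1 with K<->P swapped.
Row 3: chart row 1, RS - tile across columns 1-8 and work as-is.
Row 4: chart row 2, WS - tiled (columns 1-8): P YO P K P P YO P; work from column 8 back to 1 with K<->P swapped.

== ROWS AS WORKED ==
K YO K K P K YO K
K P K P K K P K
K YO K K P K YO K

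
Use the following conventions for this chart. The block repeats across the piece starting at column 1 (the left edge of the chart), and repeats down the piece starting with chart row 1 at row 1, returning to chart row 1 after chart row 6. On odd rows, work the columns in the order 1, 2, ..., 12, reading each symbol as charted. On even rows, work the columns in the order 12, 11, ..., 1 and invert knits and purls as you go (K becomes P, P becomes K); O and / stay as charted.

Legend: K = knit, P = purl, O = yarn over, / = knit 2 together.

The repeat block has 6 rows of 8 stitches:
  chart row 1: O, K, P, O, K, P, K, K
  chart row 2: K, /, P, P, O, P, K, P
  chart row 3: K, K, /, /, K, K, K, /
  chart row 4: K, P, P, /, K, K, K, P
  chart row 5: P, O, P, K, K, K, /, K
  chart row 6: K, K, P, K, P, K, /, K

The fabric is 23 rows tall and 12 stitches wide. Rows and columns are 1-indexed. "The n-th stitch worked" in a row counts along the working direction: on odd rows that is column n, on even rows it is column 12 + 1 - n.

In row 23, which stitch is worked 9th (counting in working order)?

Row 23 uses chart row ((23-1) mod 6)+1 = 5. Row 23 is odd, so RS.
Chart row 5 tiled across columns 1-12: P O P K K K / K P O P K
Right side: take the tiled row as-is (worked left to right from column 1).
Stitch 9 in working order -> P

Result:
P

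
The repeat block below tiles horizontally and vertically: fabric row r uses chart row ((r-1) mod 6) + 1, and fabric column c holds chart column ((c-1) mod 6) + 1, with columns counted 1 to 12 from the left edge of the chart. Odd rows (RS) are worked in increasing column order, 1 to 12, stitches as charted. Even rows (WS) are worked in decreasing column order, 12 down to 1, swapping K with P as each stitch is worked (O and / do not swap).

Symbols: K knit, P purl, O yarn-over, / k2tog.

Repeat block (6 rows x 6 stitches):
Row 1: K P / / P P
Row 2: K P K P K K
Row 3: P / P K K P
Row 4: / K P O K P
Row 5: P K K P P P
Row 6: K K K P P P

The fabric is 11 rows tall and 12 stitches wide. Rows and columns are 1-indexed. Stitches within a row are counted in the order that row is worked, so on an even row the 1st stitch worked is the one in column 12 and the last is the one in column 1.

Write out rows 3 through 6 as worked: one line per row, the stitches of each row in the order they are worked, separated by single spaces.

Row 3: chart row 3, RS - tile across columns 1-12 and work as-is.
Row 4: chart row 4, WS - tiled (columns 1-12): / K P O K P / K P O K P; work from column 12 back to 1 with K<->P swapped.
Row 5: chart row 5, RS - tile across columns 1-12 and work as-is.
Row 6: chart row 6, WS - tiled (columns 1-12): K K K P P P K K K P P P; work from column 12 back to 1 with K<->P swapped.

Rows as worked:
P / P K K P P / P K K P
K P O K P / K P O K P /
P K K P P P P K K P P P
K K K P P P K K K P P P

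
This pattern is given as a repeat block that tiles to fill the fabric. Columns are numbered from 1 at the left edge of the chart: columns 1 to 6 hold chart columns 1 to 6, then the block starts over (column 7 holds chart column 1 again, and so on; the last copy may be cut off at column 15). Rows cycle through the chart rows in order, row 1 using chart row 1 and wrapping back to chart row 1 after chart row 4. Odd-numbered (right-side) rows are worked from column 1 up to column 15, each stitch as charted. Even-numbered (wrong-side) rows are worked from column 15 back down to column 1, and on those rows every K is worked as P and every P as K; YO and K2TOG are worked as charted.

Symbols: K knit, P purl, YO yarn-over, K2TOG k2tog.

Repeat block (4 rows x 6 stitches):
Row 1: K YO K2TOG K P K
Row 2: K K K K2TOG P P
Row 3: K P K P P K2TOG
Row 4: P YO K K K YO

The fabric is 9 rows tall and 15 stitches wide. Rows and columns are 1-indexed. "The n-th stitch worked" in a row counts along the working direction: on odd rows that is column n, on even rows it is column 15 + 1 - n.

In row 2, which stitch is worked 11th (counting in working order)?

For row 2: chart row = ((2-1) mod 4) + 1 = 2; this is a WS (even) row.
Chart row 2 tiled across columns 1-15: K K K K2TOG P P K K K K2TOG P P K K K
Wrong side: read the tiled row from column 15 down to 1 and exchange K with P (leave YO, K2TOG).
Row 2 as worked: P P P K K K2TOG P P P K K K2TOG P P P
The 11th stitch worked is K.

== STITCH ==
K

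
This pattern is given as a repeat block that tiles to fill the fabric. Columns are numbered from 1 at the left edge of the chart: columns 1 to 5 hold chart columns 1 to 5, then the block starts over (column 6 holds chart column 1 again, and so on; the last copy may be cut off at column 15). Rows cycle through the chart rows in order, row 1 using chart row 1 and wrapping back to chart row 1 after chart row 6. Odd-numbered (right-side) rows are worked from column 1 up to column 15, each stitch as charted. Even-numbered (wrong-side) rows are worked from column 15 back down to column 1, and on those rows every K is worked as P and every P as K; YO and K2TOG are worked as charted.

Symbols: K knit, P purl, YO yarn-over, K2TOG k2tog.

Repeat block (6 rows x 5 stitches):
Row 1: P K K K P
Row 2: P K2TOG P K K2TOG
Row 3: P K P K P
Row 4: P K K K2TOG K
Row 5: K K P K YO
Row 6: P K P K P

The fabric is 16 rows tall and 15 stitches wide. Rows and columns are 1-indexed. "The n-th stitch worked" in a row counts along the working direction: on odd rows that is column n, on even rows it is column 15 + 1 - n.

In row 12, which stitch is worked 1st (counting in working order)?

Result:
K

Derivation:
Row 12: (12-1) mod 6 = 5, so use chart row 6. Even row -> WS.
Chart row 6 tiled across columns 1-15: P K P K P P K P K P P K P K P
WS: work from column 15 back to column 1 (reverse the tiled row), swapping K<->P (YO and K2TOG unchanged).
Row 12 as worked: K P K P K K P K P K K P K P K
The 1st stitch worked is K.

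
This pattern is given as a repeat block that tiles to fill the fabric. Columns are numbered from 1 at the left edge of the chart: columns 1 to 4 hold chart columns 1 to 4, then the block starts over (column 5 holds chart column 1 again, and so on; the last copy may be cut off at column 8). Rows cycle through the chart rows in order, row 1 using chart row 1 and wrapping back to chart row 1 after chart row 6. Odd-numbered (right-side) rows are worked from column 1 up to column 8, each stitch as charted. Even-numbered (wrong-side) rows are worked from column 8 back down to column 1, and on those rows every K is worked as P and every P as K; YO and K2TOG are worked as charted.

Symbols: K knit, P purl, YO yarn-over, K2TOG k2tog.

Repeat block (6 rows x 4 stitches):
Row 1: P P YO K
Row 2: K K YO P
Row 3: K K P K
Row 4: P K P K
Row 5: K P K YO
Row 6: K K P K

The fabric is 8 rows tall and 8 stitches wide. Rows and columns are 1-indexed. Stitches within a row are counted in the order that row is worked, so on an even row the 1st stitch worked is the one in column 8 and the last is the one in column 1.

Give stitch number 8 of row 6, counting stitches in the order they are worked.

Stitch:
P

Derivation:
Row 6: (6-1) mod 6 = 5, so use chart row 6. Even row -> WS.
Chart row 6 tiled across columns 1-8: K K P K K K P K
WS: work from column 8 back to column 1 (reverse the tiled row), swapping K<->P (YO and K2TOG unchanged).
Row 6 as worked: P K P P P K P P
The 8th stitch worked is P.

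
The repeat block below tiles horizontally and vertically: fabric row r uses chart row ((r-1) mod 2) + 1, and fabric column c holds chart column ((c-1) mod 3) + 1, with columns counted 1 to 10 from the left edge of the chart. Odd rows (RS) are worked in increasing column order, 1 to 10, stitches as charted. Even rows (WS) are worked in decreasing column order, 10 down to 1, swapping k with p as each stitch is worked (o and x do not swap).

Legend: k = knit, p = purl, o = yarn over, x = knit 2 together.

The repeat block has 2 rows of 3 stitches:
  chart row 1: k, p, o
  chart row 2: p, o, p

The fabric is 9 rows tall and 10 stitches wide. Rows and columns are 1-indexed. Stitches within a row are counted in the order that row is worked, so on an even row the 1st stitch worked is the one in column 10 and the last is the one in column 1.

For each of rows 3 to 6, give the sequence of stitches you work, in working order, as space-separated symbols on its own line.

Result:
k p o k p o k p o k
k k o k k o k k o k
k p o k p o k p o k
k k o k k o k k o k

Derivation:
Row 3: chart row 1, RS - tile across columns 1-10 and work as-is.
Row 4: chart row 2, WS - tiled (columns 1-10): p o p p o p p o p p; work from column 10 back to 1 with k<->p swapped.
Row 5: chart row 1, RS - tile across columns 1-10 and work as-is.
Row 6: chart row 2, WS - tiled (columns 1-10): p o p p o p p o p p; work from column 10 back to 1 with k<->p swapped.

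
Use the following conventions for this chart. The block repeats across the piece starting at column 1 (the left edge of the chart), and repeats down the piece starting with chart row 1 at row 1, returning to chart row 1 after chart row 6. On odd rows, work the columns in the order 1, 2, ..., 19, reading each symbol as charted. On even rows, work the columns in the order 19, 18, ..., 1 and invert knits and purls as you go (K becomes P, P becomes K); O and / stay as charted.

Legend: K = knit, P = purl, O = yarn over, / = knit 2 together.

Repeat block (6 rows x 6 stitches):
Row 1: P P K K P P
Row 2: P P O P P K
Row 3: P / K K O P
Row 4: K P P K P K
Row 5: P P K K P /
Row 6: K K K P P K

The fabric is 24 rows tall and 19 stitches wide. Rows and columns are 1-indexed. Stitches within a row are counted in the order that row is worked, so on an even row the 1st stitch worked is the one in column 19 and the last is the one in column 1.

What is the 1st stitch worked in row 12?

Row 12 uses chart row ((12-1) mod 6)+1 = 6. Row 12 is even, so WS.
Chart row 6 tiled across columns 1-19: K K K P P K K K K P P K K K K P P K K
WS row: flip the tiled sequence (start at column 19) and apply K<->P; O and / stay.
Row 12 as worked: P P K K P P P P K K P P P P K K P P P
The 1st stitch worked is P.

Stitch:
P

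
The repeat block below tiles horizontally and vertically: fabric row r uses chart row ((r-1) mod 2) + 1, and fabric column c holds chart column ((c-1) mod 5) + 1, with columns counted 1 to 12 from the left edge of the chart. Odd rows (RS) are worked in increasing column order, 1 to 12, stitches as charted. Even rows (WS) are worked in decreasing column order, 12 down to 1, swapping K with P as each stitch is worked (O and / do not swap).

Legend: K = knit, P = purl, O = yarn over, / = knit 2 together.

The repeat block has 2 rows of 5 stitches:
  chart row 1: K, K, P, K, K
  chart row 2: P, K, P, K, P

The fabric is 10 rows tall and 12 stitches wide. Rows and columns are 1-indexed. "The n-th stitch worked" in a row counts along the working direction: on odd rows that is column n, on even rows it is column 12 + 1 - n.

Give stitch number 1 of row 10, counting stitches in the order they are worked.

For row 10: chart row = ((10-1) mod 2) + 1 = 2; this is a WS (even) row.
Chart row 2 tiled across columns 1-12: P K P K P P K P K P P K
WS row: flip the tiled sequence (start at column 12) and apply K<->P; O and / stay.
Row 10 as worked: P K K P K P K K P K P K
The 1st stitch worked is P.

== STITCH ==
P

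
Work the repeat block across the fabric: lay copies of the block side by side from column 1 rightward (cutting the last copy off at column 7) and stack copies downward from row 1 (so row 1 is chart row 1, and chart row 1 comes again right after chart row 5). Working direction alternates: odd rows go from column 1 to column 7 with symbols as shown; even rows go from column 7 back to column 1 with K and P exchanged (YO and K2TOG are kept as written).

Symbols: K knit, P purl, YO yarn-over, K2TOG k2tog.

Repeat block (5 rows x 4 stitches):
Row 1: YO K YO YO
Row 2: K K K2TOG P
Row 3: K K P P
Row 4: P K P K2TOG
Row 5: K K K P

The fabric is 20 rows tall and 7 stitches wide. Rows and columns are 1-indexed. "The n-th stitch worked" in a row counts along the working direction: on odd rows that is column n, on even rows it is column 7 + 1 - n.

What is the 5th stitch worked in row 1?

Stitch:
YO

Derivation:
Row 1: (1-1) mod 5 = 0, so use chart row 1. Odd row -> RS.
Chart row 1 tiled across columns 1-7: YO K YO YO YO K YO
RS row: no reversal, no swap; stitch n worked = column n.
The 5th stitch worked is YO.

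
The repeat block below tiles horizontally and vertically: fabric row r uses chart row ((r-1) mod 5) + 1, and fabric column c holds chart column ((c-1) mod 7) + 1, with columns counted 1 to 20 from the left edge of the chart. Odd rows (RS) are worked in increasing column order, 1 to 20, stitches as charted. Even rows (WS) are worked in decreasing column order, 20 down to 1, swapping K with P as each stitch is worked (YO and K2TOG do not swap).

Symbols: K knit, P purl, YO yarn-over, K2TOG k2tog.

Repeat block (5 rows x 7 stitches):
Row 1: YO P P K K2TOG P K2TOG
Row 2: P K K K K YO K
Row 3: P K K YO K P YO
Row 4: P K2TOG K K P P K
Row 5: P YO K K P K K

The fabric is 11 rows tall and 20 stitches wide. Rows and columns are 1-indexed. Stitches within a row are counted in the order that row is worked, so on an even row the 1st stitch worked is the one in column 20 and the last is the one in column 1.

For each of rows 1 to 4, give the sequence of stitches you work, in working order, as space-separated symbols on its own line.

== ROWS AS WORKED ==
YO P P K K2TOG P K2TOG YO P P K K2TOG P K2TOG YO P P K K2TOG P
YO P P P P K P YO P P P P K P YO P P P P K
P K K YO K P YO P K K YO K P YO P K K YO K P
K K P P K2TOG K P K K P P K2TOG K P K K P P K2TOG K

Derivation:
Row 1: chart row 1, RS - tile across columns 1-20 and work as-is.
Row 2: chart row 2, WS - tiled (columns 1-20): P K K K K YO K P K K K K YO K P K K K K YO; work from column 20 back to 1 with K<->P swapped.
Row 3: chart row 3, RS - tile across columns 1-20 and work as-is.
Row 4: chart row 4, WS - tiled (columns 1-20): P K2TOG K K P P K P K2TOG K K P P K P K2TOG K K P P; work from column 20 back to 1 with K<->P swapped.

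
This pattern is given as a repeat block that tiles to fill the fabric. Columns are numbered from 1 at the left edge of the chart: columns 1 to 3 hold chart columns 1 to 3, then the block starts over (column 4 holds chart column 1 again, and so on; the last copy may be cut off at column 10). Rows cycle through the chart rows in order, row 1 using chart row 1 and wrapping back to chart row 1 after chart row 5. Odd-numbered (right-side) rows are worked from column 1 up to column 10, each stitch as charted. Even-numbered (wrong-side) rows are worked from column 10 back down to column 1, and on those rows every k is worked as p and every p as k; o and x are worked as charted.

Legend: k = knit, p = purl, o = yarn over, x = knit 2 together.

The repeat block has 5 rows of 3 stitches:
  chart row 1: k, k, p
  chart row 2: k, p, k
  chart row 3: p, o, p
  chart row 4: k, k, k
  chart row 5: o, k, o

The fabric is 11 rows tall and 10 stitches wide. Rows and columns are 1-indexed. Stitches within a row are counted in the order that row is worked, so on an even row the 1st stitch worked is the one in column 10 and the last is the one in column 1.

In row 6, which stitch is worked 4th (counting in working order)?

Row 6 uses chart row ((6-1) mod 5)+1 = 1. Row 6 is even, so WS.
Chart row 1 tiled across columns 1-10: k k p k k p k k p k
WS row: flip the tiled sequence (start at column 10) and apply k<->p; o and x stay.
Row 6 as worked: p k p p k p p k p p
Stitch 4 in working order -> p

Stitch:
p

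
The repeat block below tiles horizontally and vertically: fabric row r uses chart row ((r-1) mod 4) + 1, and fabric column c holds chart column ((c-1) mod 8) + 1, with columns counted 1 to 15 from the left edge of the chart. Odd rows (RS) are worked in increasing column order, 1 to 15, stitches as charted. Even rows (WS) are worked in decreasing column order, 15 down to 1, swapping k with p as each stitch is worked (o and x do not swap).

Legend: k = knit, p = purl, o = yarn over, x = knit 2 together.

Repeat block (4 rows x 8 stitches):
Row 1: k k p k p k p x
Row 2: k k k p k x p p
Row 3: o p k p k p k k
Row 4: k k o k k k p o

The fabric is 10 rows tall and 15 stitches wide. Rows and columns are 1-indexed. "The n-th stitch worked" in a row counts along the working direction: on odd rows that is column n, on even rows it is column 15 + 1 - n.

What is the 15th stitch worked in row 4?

For row 4: chart row = ((4-1) mod 4) + 1 = 4; this is a WS (even) row.
Chart row 4 tiled across columns 1-15: k k o k k k p o k k o k k k p
Wrong side: read the tiled row from column 15 down to 1 and exchange k with p (leave o, x).
Row 4 as worked: k p p p o p p o k p p p o p p
Counting 15 along the worked row gives p.

Stitch:
p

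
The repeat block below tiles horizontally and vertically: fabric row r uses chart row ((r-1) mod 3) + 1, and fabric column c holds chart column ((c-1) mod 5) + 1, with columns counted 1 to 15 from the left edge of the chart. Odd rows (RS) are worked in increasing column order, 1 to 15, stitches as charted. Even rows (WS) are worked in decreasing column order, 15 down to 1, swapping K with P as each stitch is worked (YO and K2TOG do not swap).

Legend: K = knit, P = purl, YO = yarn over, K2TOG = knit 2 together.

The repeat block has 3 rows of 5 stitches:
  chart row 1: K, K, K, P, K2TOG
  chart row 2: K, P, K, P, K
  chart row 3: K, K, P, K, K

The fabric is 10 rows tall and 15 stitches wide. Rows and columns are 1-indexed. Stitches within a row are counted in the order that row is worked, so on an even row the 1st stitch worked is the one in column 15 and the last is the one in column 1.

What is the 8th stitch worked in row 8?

Result:
P

Derivation:
Row 8 uses chart row ((8-1) mod 3)+1 = 2. Row 8 is even, so WS.
Chart row 2 tiled across columns 1-15: K P K P K K P K P K K P K P K
WS row: flip the tiled sequence (start at column 15) and apply K<->P; YO and K2TOG stay.
Row 8 as worked: P K P K P P K P K P P K P K P
The 8th stitch worked is P.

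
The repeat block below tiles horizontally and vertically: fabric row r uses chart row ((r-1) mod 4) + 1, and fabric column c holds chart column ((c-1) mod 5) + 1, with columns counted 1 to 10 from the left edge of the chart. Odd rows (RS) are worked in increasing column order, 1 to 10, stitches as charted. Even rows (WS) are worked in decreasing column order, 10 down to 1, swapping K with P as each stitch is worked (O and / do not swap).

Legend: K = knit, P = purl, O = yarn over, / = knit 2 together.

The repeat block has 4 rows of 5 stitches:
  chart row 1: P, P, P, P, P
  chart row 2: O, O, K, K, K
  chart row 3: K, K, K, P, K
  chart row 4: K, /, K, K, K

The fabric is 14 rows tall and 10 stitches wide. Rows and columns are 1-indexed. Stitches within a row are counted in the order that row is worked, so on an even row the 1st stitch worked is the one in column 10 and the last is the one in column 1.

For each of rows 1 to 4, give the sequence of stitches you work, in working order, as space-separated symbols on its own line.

Row 1: chart row 1, RS - tile across columns 1-10 and work as-is.
Row 2: chart row 2, WS - tiled (columns 1-10): O O K K K O O K K K; work from column 10 back to 1 with K<->P swapped.
Row 3: chart row 3, RS - tile across columns 1-10 and work as-is.
Row 4: chart row 4, WS - tiled (columns 1-10): K / K K K K / K K K; work from column 10 back to 1 with K<->P swapped.

Rows as worked:
P P P P P P P P P P
P P P O O P P P O O
K K K P K K K K P K
P P P / P P P P / P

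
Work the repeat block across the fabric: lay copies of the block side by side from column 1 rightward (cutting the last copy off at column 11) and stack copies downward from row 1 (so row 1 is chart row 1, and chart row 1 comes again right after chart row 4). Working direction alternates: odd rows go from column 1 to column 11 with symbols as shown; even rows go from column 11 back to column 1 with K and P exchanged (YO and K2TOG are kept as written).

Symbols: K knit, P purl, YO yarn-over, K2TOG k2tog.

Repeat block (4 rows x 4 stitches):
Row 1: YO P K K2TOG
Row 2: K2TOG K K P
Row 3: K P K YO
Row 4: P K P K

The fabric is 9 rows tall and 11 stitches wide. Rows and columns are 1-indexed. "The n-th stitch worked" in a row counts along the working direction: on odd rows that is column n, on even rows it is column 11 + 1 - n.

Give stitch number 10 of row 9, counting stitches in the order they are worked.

== STITCH ==
P

Derivation:
For row 9: chart row = ((9-1) mod 4) + 1 = 1; this is a RS (odd) row.
Chart row 1 tiled across columns 1-11: YO P K K2TOG YO P K K2TOG YO P K
RS row: no reversal, no swap; stitch n worked = column n.
Counting 10 along the worked row gives P.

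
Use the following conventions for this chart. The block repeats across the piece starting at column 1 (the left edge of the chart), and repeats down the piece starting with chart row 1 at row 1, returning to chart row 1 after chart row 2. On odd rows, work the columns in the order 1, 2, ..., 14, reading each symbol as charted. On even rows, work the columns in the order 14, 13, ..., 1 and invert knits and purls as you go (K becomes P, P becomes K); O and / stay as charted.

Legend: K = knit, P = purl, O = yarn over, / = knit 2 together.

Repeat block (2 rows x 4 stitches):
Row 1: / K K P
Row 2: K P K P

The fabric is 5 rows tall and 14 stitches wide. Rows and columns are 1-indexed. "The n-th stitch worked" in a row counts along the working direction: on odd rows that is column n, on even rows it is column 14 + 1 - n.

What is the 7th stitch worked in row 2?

Row 2 uses chart row ((2-1) mod 2)+1 = 2. Row 2 is even, so WS.
Chart row 2 tiled across columns 1-14: K P K P K P K P K P K P K P
WS row: flip the tiled sequence (start at column 14) and apply K<->P; O and / stay.
Row 2 as worked: K P K P K P K P K P K P K P
The 7th stitch worked is K.

Result:
K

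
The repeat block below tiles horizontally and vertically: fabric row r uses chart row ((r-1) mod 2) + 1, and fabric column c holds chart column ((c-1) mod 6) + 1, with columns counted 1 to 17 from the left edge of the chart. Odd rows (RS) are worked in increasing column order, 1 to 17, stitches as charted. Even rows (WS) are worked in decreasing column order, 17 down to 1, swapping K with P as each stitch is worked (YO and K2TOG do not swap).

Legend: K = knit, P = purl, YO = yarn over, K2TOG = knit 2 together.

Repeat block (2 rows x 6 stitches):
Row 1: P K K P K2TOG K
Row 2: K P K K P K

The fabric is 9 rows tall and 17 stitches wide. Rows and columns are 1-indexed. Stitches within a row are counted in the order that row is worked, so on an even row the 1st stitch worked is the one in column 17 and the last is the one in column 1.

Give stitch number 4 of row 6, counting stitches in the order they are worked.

For row 6: chart row = ((6-1) mod 2) + 1 = 2; this is a WS (even) row.
Chart row 2 tiled across columns 1-17: K P K K P K K P K K P K K P K K P
Wrong side: read the tiled row from column 17 down to 1 and exchange K with P (leave YO, K2TOG).
Row 6 as worked: K P P K P P K P P K P P K P P K P
Stitch 4 in working order -> K

Result:
K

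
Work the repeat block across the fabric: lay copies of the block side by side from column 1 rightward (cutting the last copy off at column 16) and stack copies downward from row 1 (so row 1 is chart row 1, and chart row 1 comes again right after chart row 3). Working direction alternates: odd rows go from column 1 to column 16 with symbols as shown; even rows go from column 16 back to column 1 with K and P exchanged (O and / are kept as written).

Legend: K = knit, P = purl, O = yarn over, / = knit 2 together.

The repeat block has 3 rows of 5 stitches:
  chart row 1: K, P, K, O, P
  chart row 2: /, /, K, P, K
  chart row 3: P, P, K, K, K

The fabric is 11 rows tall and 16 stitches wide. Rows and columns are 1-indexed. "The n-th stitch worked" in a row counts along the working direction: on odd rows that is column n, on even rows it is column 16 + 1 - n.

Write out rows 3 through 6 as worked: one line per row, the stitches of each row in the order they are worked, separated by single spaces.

Row 3: chart row 3, RS - tile across columns 1-16 and work as-is.
Row 4: chart row 1, WS - tiled (columns 1-16): K P K O P K P K O P K P K O P K; work from column 16 back to 1 with K<->P swapped.
Row 5: chart row 2, RS - tile across columns 1-16 and work as-is.
Row 6: chart row 3, WS - tiled (columns 1-16): P P K K K P P K K K P P K K K P; work from column 16 back to 1 with K<->P swapped.

Rows as worked:
P P K K K P P K K K P P K K K P
P K O P K P K O P K P K O P K P
/ / K P K / / K P K / / K P K /
K P P P K K P P P K K P P P K K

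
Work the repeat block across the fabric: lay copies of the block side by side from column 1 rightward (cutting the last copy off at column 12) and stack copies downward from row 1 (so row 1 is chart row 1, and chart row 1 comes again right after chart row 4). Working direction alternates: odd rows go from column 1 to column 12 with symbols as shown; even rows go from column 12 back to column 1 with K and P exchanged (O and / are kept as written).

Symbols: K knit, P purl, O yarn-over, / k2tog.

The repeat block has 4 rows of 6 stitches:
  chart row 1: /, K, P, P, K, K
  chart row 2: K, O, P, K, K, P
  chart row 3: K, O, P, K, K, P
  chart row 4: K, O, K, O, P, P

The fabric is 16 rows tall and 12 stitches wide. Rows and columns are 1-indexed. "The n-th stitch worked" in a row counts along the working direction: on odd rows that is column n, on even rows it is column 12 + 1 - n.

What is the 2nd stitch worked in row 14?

== STITCH ==
P

Derivation:
Row 14: (14-1) mod 4 = 1, so use chart row 2. Even row -> WS.
Chart row 2 tiled across columns 1-12: K O P K K P K O P K K P
WS row: flip the tiled sequence (start at column 12) and apply K<->P; O and / stay.
Row 14 as worked: K P P K O P K P P K O P
The 2nd stitch worked is P.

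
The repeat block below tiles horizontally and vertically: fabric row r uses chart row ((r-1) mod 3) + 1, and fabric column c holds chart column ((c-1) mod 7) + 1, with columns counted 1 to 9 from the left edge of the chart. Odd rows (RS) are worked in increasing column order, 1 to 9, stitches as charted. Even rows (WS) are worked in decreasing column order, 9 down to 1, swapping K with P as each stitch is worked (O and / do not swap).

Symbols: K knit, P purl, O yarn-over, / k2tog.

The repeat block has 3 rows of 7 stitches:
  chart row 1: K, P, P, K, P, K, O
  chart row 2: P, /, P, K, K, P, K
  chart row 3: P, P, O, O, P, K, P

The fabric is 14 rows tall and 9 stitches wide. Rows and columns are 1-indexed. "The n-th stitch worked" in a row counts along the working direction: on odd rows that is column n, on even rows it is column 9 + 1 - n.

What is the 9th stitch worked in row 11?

Stitch:
/

Derivation:
For row 11: chart row = ((11-1) mod 3) + 1 = 2; this is a RS (odd) row.
Chart row 2 tiled across columns 1-9: P / P K K P K P /
RS: work column 1 to column 9, symbols as charted — the tiled row is the row as worked.
Counting 9 along the worked row gives /.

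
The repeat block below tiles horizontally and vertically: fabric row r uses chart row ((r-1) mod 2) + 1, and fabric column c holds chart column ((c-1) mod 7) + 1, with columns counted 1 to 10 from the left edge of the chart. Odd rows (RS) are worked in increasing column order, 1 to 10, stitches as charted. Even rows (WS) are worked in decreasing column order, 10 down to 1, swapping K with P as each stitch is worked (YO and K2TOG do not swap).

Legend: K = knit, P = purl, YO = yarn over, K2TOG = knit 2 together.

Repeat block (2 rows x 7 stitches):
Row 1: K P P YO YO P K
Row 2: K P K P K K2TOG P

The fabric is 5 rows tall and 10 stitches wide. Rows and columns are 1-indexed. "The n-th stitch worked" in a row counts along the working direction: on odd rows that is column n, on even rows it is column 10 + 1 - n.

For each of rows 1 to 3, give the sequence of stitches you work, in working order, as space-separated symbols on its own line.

Rows as worked:
K P P YO YO P K K P P
P K P K K2TOG P K P K P
K P P YO YO P K K P P

Derivation:
Row 1: chart row 1, RS - tile across columns 1-10 and work as-is.
Row 2: chart row 2, WS - tiled (columns 1-10): K P K P K K2TOG P K P K; work from column 10 back to 1 with K<->P swapped.
Row 3: chart row 1, RS - tile across columns 1-10 and work as-is.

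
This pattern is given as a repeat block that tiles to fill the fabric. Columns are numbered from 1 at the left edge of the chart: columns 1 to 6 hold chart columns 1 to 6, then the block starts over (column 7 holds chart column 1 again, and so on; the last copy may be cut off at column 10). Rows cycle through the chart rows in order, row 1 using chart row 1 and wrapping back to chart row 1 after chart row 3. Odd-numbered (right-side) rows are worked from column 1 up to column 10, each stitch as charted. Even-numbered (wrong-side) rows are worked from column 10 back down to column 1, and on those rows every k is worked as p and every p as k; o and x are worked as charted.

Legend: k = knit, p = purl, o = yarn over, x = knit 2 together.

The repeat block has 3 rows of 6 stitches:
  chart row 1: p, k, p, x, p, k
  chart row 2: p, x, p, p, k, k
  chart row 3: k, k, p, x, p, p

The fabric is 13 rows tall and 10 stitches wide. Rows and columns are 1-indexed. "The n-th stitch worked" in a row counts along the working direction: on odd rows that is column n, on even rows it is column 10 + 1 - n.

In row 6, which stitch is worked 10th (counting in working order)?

Stitch:
p

Derivation:
Row 6 uses chart row ((6-1) mod 3)+1 = 3. Row 6 is even, so WS.
Chart row 3 tiled across columns 1-10: k k p x p p k k p x
WS: work from column 10 back to column 1 (reverse the tiled row), swapping k<->p (o and x unchanged).
Row 6 as worked: x k p p k k x k p p
Stitch 10 in working order -> p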